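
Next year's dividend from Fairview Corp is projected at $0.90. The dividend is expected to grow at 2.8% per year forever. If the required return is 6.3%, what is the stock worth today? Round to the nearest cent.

Growing perpetuity: P = D₁ / (r − g) = $0.9000 / (0.063 − 0.028) = $25.71

$25.71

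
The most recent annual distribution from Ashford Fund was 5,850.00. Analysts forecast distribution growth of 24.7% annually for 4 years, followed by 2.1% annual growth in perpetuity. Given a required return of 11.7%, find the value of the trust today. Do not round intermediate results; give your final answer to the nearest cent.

127689.45

D_1 = 7294.95000
D_2 = 9096.80265
D_3 = 11343.71290
D_4 = 14145.60999
Terminal value at year 4: TV = D_4×(1+g_2)/(r−g_2) = 14442.66780/0.096 = 150444.45627
P_0 = D_1/(1+r)^1 + D_2/(1+r)^2 + D_3/(1+r)^3 + D_4/(1+r)^4 + TV/(1+r)^4
    = 6530.84154 + 7290.92158 + 8139.46214 + 9086.75853 + 96641.46316 = 127689.44694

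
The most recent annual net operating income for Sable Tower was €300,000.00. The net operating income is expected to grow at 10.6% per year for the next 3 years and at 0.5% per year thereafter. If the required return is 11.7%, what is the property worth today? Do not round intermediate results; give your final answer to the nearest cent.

D_1 = 331800.00000
D_2 = 366970.80000
D_3 = 405869.70480
Terminal value at year 3: TV = D_3×(1+g_2)/(r−g_2) = 407899.05332/0.112 = 3641955.83325
P_0 = D_1/(1+r)^1 + D_2/(1+r)^2 + D_3/(1+r)^3 + TV/(1+r)^3
    = 297045.65801 + 294120.40981 + 291223.96889 + 2613215.07802 = 3495605.11474

€3495605.11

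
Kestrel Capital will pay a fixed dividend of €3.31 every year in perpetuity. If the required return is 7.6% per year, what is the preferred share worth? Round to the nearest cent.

€43.55

Level perpetuity: PV = C / r = €3.31 / 0.076 = €43.55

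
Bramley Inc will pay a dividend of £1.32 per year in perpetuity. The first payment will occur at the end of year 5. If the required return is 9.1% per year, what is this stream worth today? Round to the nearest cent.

Value at end of year 4: C / r = £1.32 / 0.091 = £14.5055
Discount to today: PV = £14.5055 / (1 + 0.091)^4 = £14.5055 / 1.416769 = £10.24

£10.24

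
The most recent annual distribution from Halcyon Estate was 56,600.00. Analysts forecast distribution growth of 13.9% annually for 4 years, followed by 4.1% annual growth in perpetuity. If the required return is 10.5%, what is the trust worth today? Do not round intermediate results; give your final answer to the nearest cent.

D_1 = 64467.40000
D_2 = 73428.36860
D_3 = 83634.91184
D_4 = 95260.16458
Terminal value at year 4: TV = D_4×(1+g_2)/(r−g_2) = 99165.83133/0.064 = 1549466.11451
P_0 = D_1/(1+r)^1 + D_2/(1+r)^2 + D_3/(1+r)^3 + D_4/(1+r)^4 + TV/(1+r)^4
    = 58341.53846 + 60136.66272 + 61987.02157 + 63894.31455 + 1039280.96004 = 1283640.49735

1283640.50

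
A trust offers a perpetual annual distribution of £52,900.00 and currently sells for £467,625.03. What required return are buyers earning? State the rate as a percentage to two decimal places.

P = C/r ⇒ r = C/P = £52,900.00/£467,625.03 = 0.113125

11.31%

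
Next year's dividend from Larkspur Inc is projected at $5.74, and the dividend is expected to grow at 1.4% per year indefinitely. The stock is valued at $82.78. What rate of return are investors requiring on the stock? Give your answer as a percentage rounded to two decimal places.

8.33%

P = D₁/(r − g) ⇒ r = D₁/P + g = $5.7400/$82.78 + 0.014 = 0.069340 + 0.014 = 0.083340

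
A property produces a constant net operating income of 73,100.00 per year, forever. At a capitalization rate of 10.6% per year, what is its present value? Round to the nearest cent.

Level perpetuity: PV = C / r = 73,100.00 / 0.106 = 689,622.64

689622.64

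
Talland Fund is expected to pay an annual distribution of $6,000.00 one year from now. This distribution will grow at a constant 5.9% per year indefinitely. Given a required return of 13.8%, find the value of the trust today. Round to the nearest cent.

Growing perpetuity: P = D₁ / (r − g) = $6,000.0000 / (0.138 − 0.059) = $75,949.37

$75949.37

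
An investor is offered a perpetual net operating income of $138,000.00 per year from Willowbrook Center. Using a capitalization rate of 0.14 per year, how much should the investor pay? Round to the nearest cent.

Level perpetuity: PV = C / r = $138,000.00 / 0.14 = $985,714.29

$985714.29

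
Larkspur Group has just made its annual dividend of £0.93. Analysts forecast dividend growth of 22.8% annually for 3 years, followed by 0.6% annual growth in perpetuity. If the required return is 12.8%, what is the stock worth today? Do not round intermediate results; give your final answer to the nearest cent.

D_1 = 1.14204
D_2 = 1.40243
D_3 = 1.72218
Terminal value at year 3: TV = D_3×(1+g_2)/(r−g_2) = 1.73251/0.122 = 14.20091
P_0 = D_1/(1+r)^1 + D_2/(1+r)^2 + D_3/(1+r)^3 + TV/(1+r)^3
    = 1.01245 + 1.10220 + 1.19992 + 9.89439 = 13.20895

£13.21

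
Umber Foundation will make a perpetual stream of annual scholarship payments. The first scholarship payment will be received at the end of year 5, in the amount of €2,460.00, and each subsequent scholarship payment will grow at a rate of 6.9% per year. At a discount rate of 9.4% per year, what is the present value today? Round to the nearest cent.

Value at end of year 4: C₁ / (r − g) = €2,460.00 / (0.094 − 0.069) = €98,400.0000
Discount to today: PV = €98,400.0000 / (1 + 0.094)^4 = €98,400.0000 / 1.432416 = €68,695.11

€68695.11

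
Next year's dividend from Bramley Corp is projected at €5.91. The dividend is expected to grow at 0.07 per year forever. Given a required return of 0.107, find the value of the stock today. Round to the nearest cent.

Growing perpetuity: P = D₁ / (r − g) = €5.9100 / (0.107 − 0.07) = €159.73

€159.73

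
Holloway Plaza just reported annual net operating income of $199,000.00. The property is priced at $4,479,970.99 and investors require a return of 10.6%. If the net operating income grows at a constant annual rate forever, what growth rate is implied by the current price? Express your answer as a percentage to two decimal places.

5.90%

P = D₀(1+g)/(r−g) ⇒ P(r−g) = D₀(1+g) ⇒ g(P+D₀) = P·r − D₀
g = (P·r − D₀)/(P + D₀) = ($4,479,970.99×0.106 − $199,000.00) / ($4,479,970.99 + $199,000.00) = 0.058961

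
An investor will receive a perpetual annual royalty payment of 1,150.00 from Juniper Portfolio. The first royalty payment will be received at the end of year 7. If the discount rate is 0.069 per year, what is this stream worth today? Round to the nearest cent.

11168.18

Value at end of year 6: C / r = 1,150.00 / 0.069 = 16,666.6667
Discount to today: PV = 16,666.6667 / (1 + 0.069)^6 = 16,666.6667 / 1.492335 = 11,168.18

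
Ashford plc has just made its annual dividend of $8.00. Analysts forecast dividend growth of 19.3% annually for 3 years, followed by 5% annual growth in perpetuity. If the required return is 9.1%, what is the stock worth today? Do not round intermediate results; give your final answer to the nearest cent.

$296.66

D_1 = 9.54400
D_2 = 11.38599
D_3 = 13.58349
Terminal value at year 3: TV = D_3×(1+g_2)/(r−g_2) = 14.26266/0.041 = 347.86983
P_0 = D_1/(1+r)^1 + D_2/(1+r)^2 + D_3/(1+r)^3 + TV/(1+r)^3
    = 8.74794 + 9.56580 + 10.46013 + 267.88137 = 296.65524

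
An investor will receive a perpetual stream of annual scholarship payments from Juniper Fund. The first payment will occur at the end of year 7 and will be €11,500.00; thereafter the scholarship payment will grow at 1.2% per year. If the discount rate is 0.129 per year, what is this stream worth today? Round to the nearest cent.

€47462.25

Value at end of year 6: C₁ / (r − g) = €11,500.00 / (0.129 − 0.012) = €98,290.5983
Discount to today: PV = €98,290.5983 / (1 + 0.129)^6 = €98,290.5983 / 2.070922 = €47,462.25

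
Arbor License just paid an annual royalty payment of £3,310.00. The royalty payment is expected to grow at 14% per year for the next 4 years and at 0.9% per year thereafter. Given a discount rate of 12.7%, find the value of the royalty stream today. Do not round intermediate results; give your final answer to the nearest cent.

D_1 = 3773.40000
D_2 = 4301.67600
D_3 = 4903.91064
D_4 = 5590.45813
Terminal value at year 4: TV = D_4×(1+g_2)/(r−g_2) = 5640.77225/0.118 = 47803.15468
P_0 = D_1/(1+r)^1 + D_2/(1+r)^2 + D_3/(1+r)^3 + D_4/(1+r)^4 + TV/(1+r)^4
    = 3348.18101 + 3386.80244 + 3425.86937 + 3465.38694 + 29631.99515 = 43258.23492

£43258.23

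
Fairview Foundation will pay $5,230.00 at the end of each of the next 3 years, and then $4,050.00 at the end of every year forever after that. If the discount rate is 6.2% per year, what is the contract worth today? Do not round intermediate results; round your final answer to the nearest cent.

$68465.10

PV of 3-year annuity: $5,230.00 × [1 − (1+0.062)^−3] / 0.062 = 13928.28302
Perpetuity value at year 3: $4,050.00 / 0.062 = 65322.58065
PV of perpetuity: 65322.58065 / (1+0.062)^3 = 54536.81655
Total PV = 13928.28302 + 54536.81655 = 68465.09957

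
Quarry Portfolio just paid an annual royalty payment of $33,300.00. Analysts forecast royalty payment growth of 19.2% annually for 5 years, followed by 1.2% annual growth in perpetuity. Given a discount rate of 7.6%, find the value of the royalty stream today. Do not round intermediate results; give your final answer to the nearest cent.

D_1 = 39693.60000
D_2 = 47314.77120
D_3 = 56399.20727
D_4 = 67227.85507
D_5 = 80135.60324
Terminal value at year 5: TV = D_5×(1+g_2)/(r−g_2) = 81097.23048/0.064 = 1267144.22622
P_0 = D_1/(1+r)^1 + D_2/(1+r)^2 + D_3/(1+r)^3 + D_4/(1+r)^4 + D_5/(1+r)^5 + TV/(1+r)^5
    = 36889.96283 + 40866.94767 + 45272.67808 + 50153.37572 + 55560.24522 + 878546.37756 = 1107289.58707

$1107289.59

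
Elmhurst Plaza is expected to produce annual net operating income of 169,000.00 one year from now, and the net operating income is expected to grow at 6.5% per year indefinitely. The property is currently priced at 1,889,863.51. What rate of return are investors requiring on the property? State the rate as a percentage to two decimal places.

15.44%

P = D₁/(r − g) ⇒ r = D₁/P + g = 169,000.0000/1,889,863.51 + 0.065 = 0.089424 + 0.065 = 0.154424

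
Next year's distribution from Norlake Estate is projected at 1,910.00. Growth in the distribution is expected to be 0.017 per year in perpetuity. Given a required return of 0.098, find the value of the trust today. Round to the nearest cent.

Growing perpetuity: P = D₁ / (r − g) = 1,910.0000 / (0.098 − 0.017) = 23,580.25

23580.25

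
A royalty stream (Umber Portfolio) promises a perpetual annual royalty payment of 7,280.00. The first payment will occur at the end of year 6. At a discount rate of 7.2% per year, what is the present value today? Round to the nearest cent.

Value at end of year 5: C / r = 7,280.00 / 0.072 = 101,111.1111
Discount to today: PV = 101,111.1111 / (1 + 0.072)^5 = 101,111.1111 / 1.415709 = 71,420.84

71420.84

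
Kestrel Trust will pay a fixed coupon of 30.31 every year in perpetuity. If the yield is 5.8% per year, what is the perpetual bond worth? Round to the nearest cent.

522.59

Level perpetuity: PV = C / r = 30.31 / 0.058 = 522.59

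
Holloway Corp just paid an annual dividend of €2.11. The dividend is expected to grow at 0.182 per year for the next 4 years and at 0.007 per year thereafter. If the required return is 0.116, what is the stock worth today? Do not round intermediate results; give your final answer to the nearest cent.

€34.29

D_1 = 2.49402
D_2 = 2.94793
D_3 = 3.48446
D_4 = 4.11863
Terminal value at year 4: TV = D_4×(1+g_2)/(r−g_2) = 4.14746/0.109 = 38.05006
P_0 = D_1/(1+r)^1 + D_2/(1+r)^2 + D_3/(1+r)^3 + D_4/(1+r)^4 + TV/(1+r)^4
    = 2.23478 + 2.36695 + 2.50693 + 2.65519 + 24.53006 = 34.29391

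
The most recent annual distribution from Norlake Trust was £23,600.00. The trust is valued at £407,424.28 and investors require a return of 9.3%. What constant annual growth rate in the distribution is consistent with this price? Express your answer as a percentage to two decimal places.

P = D₀(1+g)/(r−g) ⇒ P(r−g) = D₀(1+g) ⇒ g(P+D₀) = P·r − D₀
g = (P·r − D₀)/(P + D₀) = (£407,424.28×0.093 − £23,600.00) / (£407,424.28 + £23,600.00) = 0.033155

3.32%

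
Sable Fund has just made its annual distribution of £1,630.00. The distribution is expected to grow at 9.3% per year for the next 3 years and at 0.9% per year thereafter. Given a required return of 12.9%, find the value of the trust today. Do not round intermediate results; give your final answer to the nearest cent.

D_1 = 1781.59000
D_2 = 1947.27787
D_3 = 2128.37471
Terminal value at year 3: TV = D_3×(1+g_2)/(r−g_2) = 2147.53008/0.12 = 17896.08404
P_0 = D_1/(1+r)^1 + D_2/(1+r)^2 + D_3/(1+r)^3 + TV/(1+r)^3
    = 1578.02480 + 1527.70692 + 1478.99350 + 12435.87032 = 17020.59553

£17020.60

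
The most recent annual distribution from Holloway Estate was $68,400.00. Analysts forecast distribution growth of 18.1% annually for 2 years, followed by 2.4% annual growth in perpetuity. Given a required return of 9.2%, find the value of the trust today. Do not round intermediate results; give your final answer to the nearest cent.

D_1 = 80780.40000
D_2 = 95401.65240
Terminal value at year 2: TV = D_2×(1+g_2)/(r−g_2) = 97691.29206/0.068 = 1436636.64791
P_0 = D_1/(1+r)^1 + D_2/(1+r)^2 + TV/(1+r)^2
    = 73974.72527 + 80003.80087 + 1204763.11898 = 1358741.64512

$1358741.65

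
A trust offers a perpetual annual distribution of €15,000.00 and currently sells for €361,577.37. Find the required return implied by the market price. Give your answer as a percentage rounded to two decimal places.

P = C/r ⇒ r = C/P = €15,000.00/€361,577.37 = 0.041485

4.15%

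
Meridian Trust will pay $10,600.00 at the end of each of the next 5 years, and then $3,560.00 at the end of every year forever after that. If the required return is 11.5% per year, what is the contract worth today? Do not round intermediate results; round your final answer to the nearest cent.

PV of 5-year annuity: $10,600.00 × [1 − (1+0.115)^−5] / 0.115 = 38688.70518
Perpetuity value at year 5: $3,560.00 / 0.115 = 30956.52174
PV of perpetuity: 30956.52174 / (1+0.115)^5 = 17962.95660
Total PV = 38688.70518 + 17962.95660 = 56651.66178

$56651.66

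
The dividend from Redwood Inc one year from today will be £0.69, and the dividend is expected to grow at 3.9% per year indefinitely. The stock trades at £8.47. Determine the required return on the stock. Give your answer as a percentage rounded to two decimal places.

P = D₁/(r − g) ⇒ r = D₁/P + g = £0.6900/£8.47 + 0.039 = 0.081464 + 0.039 = 0.120464

12.05%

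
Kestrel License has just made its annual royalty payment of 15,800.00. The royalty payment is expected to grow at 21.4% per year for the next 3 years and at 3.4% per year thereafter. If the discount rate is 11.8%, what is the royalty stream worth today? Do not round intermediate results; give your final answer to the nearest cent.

D_1 = 19181.20000
D_2 = 23285.97680
D_3 = 28269.17584
Terminal value at year 3: TV = D_3×(1+g_2)/(r−g_2) = 29230.32781/0.084 = 347980.09302
P_0 = D_1/(1+r)^1 + D_2/(1+r)^2 + D_3/(1+r)^3 + TV/(1+r)^3
    = 17156.70841 + 18629.91414 + 20229.62054 + 249016.99570 = 305033.23879

305033.24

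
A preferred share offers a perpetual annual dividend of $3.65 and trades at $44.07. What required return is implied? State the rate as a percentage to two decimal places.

P = C/r ⇒ r = C/P = $3.65/$44.07 = 0.082823

8.28%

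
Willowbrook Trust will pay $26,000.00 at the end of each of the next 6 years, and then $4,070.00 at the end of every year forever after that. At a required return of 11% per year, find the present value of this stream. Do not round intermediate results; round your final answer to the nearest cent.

$129775.70

PV of 6-year annuity: $26,000.00 × [1 − (1+0.11)^−6] / 0.11 = 109993.98420
Perpetuity value at year 6: $4,070.00 / 0.11 = 37000.00000
PV of perpetuity: 37000.00000 / (1+0.11)^6 = 19781.71094
Total PV = 109993.98420 + 19781.71094 = 129775.69513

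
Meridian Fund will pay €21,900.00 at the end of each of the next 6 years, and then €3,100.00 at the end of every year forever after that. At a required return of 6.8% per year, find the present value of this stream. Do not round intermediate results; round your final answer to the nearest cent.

€135755.15

PV of 6-year annuity: €21,900.00 × [1 − (1+0.068)^−6] / 0.068 = 105034.86240
Perpetuity value at year 6: €3,100.00 / 0.068 = 45588.23529
PV of perpetuity: 45588.23529 / (1+0.068)^6 = 30720.28674
Total PV = 105034.86240 + 30720.28674 = 135755.14913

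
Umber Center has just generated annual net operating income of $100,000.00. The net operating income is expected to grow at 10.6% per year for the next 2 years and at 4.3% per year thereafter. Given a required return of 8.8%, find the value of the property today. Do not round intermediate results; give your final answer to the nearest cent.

$2600093.95

D_1 = 110600.00000
D_2 = 122323.60000
Terminal value at year 2: TV = D_2×(1+g_2)/(r−g_2) = 127583.51480/0.045 = 2835189.21778
P_0 = D_1/(1+r)^1 + D_2/(1+r)^2 + TV/(1+r)^2
    = 101654.41176 + 103336.19431 + 2395103.34817 = 2600093.95425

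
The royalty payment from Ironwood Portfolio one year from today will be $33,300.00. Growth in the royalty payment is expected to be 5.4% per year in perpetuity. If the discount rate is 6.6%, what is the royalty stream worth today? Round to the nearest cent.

Growing perpetuity: P = D₁ / (r − g) = $33,300.0000 / (0.066 − 0.054) = $2,775,000.00

$2775000.00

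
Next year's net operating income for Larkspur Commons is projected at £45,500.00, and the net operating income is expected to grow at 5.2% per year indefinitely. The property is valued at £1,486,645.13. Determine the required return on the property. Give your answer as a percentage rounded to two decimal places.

8.26%

P = D₁/(r − g) ⇒ r = D₁/P + g = £45,500.0000/£1,486,645.13 + 0.052 = 0.030606 + 0.052 = 0.082606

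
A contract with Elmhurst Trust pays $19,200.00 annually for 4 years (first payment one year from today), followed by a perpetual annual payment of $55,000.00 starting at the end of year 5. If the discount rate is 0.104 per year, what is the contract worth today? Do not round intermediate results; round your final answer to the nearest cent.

$416340.65

PV of 4-year annuity: $19,200.00 × [1 − (1+0.104)^−4] / 0.104 = 60338.14572
Perpetuity value at year 4: $55,000.00 / 0.104 = 528846.15385
PV of perpetuity: 528846.15385 / (1+0.104)^4 = 356002.50725
Total PV = 60338.14572 + 356002.50725 = 416340.65297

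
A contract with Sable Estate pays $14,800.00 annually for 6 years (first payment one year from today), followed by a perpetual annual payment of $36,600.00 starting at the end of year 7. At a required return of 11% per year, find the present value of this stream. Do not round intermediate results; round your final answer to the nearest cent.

PV of 6-year annuity: $14,800.00 × [1 − (1+0.11)^−6] / 0.11 = 62611.96024
Perpetuity value at year 6: $36,600.00 / 0.11 = 332727.27273
PV of perpetuity: 332727.27273 / (1+0.11)^6 = 177889.58728
Total PV = 62611.96024 + 177889.58728 = 240501.54752

$240501.55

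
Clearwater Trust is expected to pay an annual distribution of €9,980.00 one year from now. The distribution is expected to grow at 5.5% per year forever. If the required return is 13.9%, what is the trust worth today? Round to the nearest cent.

€118809.52

Growing perpetuity: P = D₁ / (r − g) = €9,980.0000 / (0.139 − 0.055) = €118,809.52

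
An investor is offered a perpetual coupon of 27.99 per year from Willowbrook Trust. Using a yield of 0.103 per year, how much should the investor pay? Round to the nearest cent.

Level perpetuity: PV = C / r = 27.99 / 0.103 = 271.75

271.75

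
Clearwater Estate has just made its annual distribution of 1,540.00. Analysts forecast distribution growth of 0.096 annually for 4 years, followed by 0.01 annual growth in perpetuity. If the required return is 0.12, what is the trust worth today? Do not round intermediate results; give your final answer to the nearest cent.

D_1 = 1687.84000
D_2 = 1849.87264
D_3 = 2027.46041
D_4 = 2222.09661
Terminal value at year 4: TV = D_4×(1+g_2)/(r−g_2) = 2244.31758/0.11 = 20402.88708
P_0 = D_1/(1+r)^1 + D_2/(1+r)^2 + D_3/(1+r)^3 + D_4/(1+r)^4 + TV/(1+r)^4
    = 1507.00000 + 1474.70714 + 1443.10628 + 1412.18257 + 12966.40359 = 18803.39958

18803.40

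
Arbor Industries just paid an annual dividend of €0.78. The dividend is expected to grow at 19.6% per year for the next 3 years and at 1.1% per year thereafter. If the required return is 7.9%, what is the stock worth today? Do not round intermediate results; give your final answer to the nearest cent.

€18.68

D_1 = 0.93288
D_2 = 1.11572
D_3 = 1.33441
Terminal value at year 3: TV = D_3×(1+g_2)/(r−g_2) = 1.34908/0.068 = 19.83948
P_0 = D_1/(1+r)^1 + D_2/(1+r)^2 + D_3/(1+r)^3 + TV/(1+r)^3
    = 0.86458 + 0.95833 + 1.06224 + 15.79305 = 18.67820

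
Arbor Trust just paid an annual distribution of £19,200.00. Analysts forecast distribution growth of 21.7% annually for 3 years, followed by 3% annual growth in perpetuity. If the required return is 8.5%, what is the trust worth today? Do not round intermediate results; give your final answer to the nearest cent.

D_1 = 23366.40000
D_2 = 28436.90880
D_3 = 34607.71801
Terminal value at year 3: TV = D_3×(1+g_2)/(r−g_2) = 35645.94955/0.055 = 648108.17363
P_0 = D_1/(1+r)^1 + D_2/(1+r)^2 + D_3/(1+r)^3 + TV/(1+r)^3
    = 21535.85253 + 24155.88252 + 27094.66270 + 507409.13780 = 580195.53555

£580195.54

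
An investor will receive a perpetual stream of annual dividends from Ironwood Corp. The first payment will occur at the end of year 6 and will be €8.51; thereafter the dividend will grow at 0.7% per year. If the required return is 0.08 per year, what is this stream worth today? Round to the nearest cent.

€79.34

Value at end of year 5: C₁ / (r − g) = €8.51 / (0.08 − 0.007) = €116.5753
Discount to today: PV = €116.5753 / (1 + 0.08)^5 = €116.5753 / 1.469328 = €79.34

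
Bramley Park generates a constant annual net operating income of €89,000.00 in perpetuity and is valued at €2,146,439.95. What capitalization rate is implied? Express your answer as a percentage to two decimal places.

4.15%

P = C/r ⇒ r = C/P = €89,000.00/€2,146,439.95 = 0.041464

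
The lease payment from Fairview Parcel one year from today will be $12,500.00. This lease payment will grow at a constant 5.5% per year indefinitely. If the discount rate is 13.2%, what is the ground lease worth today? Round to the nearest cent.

Growing perpetuity: P = D₁ / (r − g) = $12,500.0000 / (0.132 − 0.055) = $162,337.66

$162337.66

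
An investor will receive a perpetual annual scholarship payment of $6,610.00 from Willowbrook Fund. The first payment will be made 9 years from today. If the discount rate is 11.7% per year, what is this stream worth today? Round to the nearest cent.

Value at end of year 8: C / r = $6,610.00 / 0.117 = $56,495.7265
Discount to today: PV = $56,495.7265 / (1 + 0.117)^8 = $56,495.7265 / 2.423402 = $23,312.57

$23312.57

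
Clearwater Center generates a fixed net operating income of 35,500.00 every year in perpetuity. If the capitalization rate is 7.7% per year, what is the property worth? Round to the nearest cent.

Level perpetuity: PV = C / r = 35,500.00 / 0.077 = 461,038.96

461038.96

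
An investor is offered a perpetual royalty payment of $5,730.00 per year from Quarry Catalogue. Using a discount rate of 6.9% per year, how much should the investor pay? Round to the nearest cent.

Level perpetuity: PV = C / r = $5,730.00 / 0.069 = $83,043.48

$83043.48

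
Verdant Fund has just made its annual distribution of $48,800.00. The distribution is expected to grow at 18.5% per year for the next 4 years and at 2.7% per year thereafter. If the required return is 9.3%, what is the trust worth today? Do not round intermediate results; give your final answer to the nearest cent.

D_1 = 57828.00000
D_2 = 68526.18000
D_3 = 81203.52330
D_4 = 96226.17511
Terminal value at year 4: TV = D_4×(1+g_2)/(r−g_2) = 98824.28184/0.066 = 1497337.60361
P_0 = D_1/(1+r)^1 + D_2/(1+r)^2 + D_3/(1+r)^3 + D_4/(1+r)^4 + TV/(1+r)^4
    = 52907.59378 + 57360.93196 + 62189.11653 + 67423.69907 + 1049153.62045 = 1289034.96178

$1289034.96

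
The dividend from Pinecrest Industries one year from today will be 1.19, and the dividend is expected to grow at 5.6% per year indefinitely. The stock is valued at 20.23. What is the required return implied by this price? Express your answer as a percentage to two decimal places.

P = D₁/(r − g) ⇒ r = D₁/P + g = 1.1900/20.23 + 0.056 = 0.058824 + 0.056 = 0.114824

11.48%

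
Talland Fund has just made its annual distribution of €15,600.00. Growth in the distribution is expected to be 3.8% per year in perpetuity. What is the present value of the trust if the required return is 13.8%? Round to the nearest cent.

D₁ = D₀ × (1 + g) = €15,600.00 × 1.038 = €16,192.8000
Growing perpetuity: P = D₁ / (r − g) = €16,192.8000 / (0.138 − 0.038) = €161,928.00

€161928.00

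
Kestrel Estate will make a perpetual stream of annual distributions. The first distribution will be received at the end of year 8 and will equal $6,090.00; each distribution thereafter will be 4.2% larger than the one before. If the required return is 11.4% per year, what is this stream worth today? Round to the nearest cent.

$39727.25

Value at end of year 7: C₁ / (r − g) = $6,090.00 / (0.114 − 0.042) = $84,583.3333
Discount to today: PV = $84,583.3333 / (1 + 0.114)^7 = $84,583.3333 / 2.129101 = $39,727.25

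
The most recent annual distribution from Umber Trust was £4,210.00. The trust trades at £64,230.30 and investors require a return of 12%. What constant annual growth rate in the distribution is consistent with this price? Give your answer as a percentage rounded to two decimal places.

5.11%

P = D₀(1+g)/(r−g) ⇒ P(r−g) = D₀(1+g) ⇒ g(P+D₀) = P·r − D₀
g = (P·r − D₀)/(P + D₀) = (£64,230.30×0.12 − £4,210.00) / (£64,230.30 + £4,210.00) = 0.051105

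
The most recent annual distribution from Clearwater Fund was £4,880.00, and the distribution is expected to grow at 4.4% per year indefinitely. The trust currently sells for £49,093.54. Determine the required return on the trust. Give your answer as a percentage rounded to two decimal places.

14.78%

D₁ = £4,880.00 × 1.044 = £5,094.7200
P = D₁/(r − g) ⇒ r = D₁/P + g = £5,094.7200/£49,093.54 + 0.044 = 0.103776 + 0.044 = 0.147776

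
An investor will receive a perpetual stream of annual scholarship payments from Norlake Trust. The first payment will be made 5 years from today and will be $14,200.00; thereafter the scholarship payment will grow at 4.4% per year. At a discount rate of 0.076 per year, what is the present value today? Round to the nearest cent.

Value at end of year 4: C₁ / (r − g) = $14,200.00 / (0.076 − 0.044) = $443,750.0000
Discount to today: PV = $443,750.0000 / (1 + 0.076)^4 = $443,750.0000 / 1.340445 = $331,046.71

$331046.71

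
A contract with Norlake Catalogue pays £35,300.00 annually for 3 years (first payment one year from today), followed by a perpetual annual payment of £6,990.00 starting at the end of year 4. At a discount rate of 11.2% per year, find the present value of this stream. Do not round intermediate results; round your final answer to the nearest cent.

PV of 3-year annuity: £35,300.00 × [1 − (1+0.112)^−3] / 0.112 = 85963.94816
Perpetuity value at year 3: £6,990.00 / 0.112 = 62410.71429
PV of perpetuity: 62410.71429 / (1+0.112)^3 = 45388.39141
Total PV = 85963.94816 + 45388.39141 = 131352.33957

£131352.34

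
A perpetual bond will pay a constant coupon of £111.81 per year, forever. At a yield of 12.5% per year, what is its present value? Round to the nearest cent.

Level perpetuity: PV = C / r = £111.81 / 0.125 = £894.48

£894.48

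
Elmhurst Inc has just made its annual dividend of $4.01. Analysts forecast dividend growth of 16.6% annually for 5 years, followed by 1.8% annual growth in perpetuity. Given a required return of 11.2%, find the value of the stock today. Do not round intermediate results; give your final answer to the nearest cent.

D_1 = 4.67566
D_2 = 5.45182
D_3 = 6.35682
D_4 = 7.41205
D_5 = 8.64245
Terminal value at year 5: TV = D_5×(1+g_2)/(r−g_2) = 8.79802/0.094 = 93.59595
P_0 = D_1/(1+r)^1 + D_2/(1+r)^2 + D_3/(1+r)^3 + D_4/(1+r)^4 + D_5/(1+r)^5 + TV/(1+r)^5
    = 4.20473 + 4.40892 + 4.62302 + 4.84752 + 5.08292 + 55.04693 = 78.21403

$78.21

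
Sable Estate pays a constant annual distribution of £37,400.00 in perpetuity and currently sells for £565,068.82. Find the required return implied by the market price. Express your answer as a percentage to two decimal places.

P = C/r ⇒ r = C/P = £37,400.00/£565,068.82 = 0.066187

6.62%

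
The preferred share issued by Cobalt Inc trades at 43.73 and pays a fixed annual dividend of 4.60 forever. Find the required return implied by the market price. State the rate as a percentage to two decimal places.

10.52%

P = C/r ⇒ r = C/P = 4.60/43.73 = 0.105191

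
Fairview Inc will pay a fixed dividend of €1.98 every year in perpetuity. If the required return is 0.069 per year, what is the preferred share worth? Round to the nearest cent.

€28.70

Level perpetuity: PV = C / r = €1.98 / 0.069 = €28.70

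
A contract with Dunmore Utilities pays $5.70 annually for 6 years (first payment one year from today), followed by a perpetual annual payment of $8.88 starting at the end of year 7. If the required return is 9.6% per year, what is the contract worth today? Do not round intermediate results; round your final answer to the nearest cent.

$78.49

PV of 6-year annuity: $5.70 × [1 − (1+0.096)^−6] / 0.096 = 25.11871
Perpetuity value at year 6: $8.88 / 0.096 = 92.50000
PV of perpetuity: 92.50000 / (1+0.096)^6 = 53.36769
Total PV = 25.11871 + 53.36769 = 78.48640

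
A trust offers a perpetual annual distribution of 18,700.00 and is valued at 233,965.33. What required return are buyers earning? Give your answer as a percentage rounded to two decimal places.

P = C/r ⇒ r = C/P = 18,700.00/233,965.33 = 0.079926

7.99%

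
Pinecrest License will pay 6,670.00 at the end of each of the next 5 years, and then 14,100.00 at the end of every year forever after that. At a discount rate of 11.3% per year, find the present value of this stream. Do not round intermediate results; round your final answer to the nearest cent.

PV of 5-year annuity: 6,670.00 × [1 − (1+0.113)^−5] / 0.113 = 24466.72096
Perpetuity value at year 5: 14,100.00 / 0.113 = 124778.76106
PV of perpetuity: 124778.76106 / (1+0.113)^5 = 73057.50686
Total PV = 24466.72096 + 73057.50686 = 97524.22782

97524.23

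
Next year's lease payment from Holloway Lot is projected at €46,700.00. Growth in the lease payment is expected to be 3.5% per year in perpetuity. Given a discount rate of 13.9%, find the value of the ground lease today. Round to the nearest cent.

€449038.46

Growing perpetuity: P = D₁ / (r − g) = €46,700.0000 / (0.139 − 0.035) = €449,038.46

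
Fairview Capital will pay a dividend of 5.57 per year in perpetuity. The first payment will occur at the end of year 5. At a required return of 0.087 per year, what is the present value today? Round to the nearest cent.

45.86

Value at end of year 4: C / r = 5.57 / 0.087 = 64.0230
Discount to today: PV = 64.0230 / (1 + 0.087)^4 = 64.0230 / 1.396105 = 45.86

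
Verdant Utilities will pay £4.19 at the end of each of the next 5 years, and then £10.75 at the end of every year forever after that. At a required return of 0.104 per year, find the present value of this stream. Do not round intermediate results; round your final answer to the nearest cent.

£78.75

PV of 5-year annuity: £4.19 × [1 − (1+0.104)^−5] / 0.104 = 15.72241
Perpetuity value at year 5: £10.75 / 0.104 = 103.36538
PV of perpetuity: 103.36538 / (1+0.104)^5 = 63.02745
Total PV = 15.72241 + 63.02745 = 78.74987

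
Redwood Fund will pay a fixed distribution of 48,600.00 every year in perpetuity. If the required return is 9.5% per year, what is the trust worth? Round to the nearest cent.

511578.95

Level perpetuity: PV = C / r = 48,600.00 / 0.095 = 511,578.95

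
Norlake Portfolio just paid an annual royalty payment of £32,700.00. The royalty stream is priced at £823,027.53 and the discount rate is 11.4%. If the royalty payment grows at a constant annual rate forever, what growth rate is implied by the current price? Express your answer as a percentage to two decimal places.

7.14%

P = D₀(1+g)/(r−g) ⇒ P(r−g) = D₀(1+g) ⇒ g(P+D₀) = P·r − D₀
g = (P·r − D₀)/(P + D₀) = (£823,027.53×0.114 − £32,700.00) / (£823,027.53 + £32,700.00) = 0.071431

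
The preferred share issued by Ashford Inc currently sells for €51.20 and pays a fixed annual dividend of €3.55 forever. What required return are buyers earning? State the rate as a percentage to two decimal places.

P = C/r ⇒ r = C/P = €3.55/€51.20 = 0.069336

6.93%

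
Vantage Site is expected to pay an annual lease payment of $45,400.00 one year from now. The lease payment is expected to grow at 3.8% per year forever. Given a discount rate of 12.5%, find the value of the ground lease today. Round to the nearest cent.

$521839.08

Growing perpetuity: P = D₁ / (r − g) = $45,400.0000 / (0.125 − 0.038) = $521,839.08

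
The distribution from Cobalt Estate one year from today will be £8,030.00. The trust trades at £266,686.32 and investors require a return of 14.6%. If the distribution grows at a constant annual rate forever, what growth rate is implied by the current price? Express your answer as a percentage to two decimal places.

11.59%

P = D₁/(r−g) ⇒ g = r − D₁/P = 0.146 − £8,030.00/£266,686.32 = 0.115890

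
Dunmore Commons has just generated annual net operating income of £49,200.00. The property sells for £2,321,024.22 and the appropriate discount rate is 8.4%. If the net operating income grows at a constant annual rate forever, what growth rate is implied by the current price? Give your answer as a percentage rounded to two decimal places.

6.15%

P = D₀(1+g)/(r−g) ⇒ P(r−g) = D₀(1+g) ⇒ g(P+D₀) = P·r − D₀
g = (P·r − D₀)/(P + D₀) = (£2,321,024.22×0.084 − £49,200.00) / (£2,321,024.22 + £49,200.00) = 0.061499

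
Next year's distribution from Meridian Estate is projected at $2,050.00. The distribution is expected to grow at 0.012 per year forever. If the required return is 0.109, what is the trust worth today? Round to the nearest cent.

Growing perpetuity: P = D₁ / (r − g) = $2,050.0000 / (0.109 − 0.012) = $21,134.02

$21134.02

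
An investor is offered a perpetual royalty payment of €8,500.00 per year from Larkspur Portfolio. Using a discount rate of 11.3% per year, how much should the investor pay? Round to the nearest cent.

Level perpetuity: PV = C / r = €8,500.00 / 0.113 = €75,221.24

€75221.24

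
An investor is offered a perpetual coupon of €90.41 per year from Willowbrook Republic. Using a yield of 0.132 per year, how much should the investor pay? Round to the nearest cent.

Level perpetuity: PV = C / r = €90.41 / 0.132 = €684.92

€684.92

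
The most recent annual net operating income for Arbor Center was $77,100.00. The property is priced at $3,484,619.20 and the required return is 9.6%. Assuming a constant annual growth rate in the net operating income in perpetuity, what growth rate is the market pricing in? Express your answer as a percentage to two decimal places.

P = D₀(1+g)/(r−g) ⇒ P(r−g) = D₀(1+g) ⇒ g(P+D₀) = P·r − D₀
g = (P·r − D₀)/(P + D₀) = ($3,484,619.20×0.096 − $77,100.00) / ($3,484,619.20 + $77,100.00) = 0.072275

7.23%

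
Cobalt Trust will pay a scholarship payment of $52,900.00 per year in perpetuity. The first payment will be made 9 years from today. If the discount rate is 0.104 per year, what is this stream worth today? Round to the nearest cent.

Value at end of year 8: C / r = $52,900.00 / 0.104 = $508,653.8462
Discount to today: PV = $508,653.8462 / (1 + 0.104)^8 = $508,653.8462 / 2.206747 = $230,499.37

$230499.37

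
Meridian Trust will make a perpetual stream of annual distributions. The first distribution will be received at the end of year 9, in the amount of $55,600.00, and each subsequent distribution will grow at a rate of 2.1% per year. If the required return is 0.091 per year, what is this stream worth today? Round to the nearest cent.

$395711.57

Value at end of year 8: C₁ / (r − g) = $55,600.00 / (0.091 − 0.021) = $794,285.7143
Discount to today: PV = $794,285.7143 / (1 + 0.091)^8 = $794,285.7143 / 2.007234 = $395,711.57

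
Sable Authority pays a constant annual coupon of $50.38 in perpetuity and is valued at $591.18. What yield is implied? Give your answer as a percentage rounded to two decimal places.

8.52%

P = C/r ⇒ r = C/P = $50.38/$591.18 = 0.085219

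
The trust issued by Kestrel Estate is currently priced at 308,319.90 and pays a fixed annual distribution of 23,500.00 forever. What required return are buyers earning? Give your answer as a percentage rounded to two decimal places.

P = C/r ⇒ r = C/P = 23,500.00/308,319.90 = 0.076220

7.62%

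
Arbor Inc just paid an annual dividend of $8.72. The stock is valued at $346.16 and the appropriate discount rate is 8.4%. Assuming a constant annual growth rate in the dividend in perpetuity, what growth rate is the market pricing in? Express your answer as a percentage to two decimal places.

5.74%

P = D₀(1+g)/(r−g) ⇒ P(r−g) = D₀(1+g) ⇒ g(P+D₀) = P·r − D₀
g = (P·r − D₀)/(P + D₀) = ($346.16×0.084 − $8.72) / ($346.16 + $8.72) = 0.057364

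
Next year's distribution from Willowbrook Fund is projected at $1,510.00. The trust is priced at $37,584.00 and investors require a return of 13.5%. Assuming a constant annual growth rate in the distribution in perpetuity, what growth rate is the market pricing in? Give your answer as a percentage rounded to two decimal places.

9.48%

P = D₁/(r−g) ⇒ g = r − D₁/P = 0.135 − $1,510.00/$37,584.00 = 0.094823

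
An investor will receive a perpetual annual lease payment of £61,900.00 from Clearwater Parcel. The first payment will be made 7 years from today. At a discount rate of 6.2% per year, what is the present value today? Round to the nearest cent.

Value at end of year 6: C / r = £61,900.00 / 0.062 = £998,387.0968
Discount to today: PV = £998,387.0968 / (1 + 0.062)^6 = £998,387.0968 / 1.434654 = £695,908.05

£695908.05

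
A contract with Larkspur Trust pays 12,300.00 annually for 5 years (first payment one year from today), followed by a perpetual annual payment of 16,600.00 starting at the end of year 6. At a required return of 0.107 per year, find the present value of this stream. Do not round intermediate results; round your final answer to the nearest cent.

139127.16

PV of 5-year annuity: 12,300.00 × [1 − (1+0.107)^−5] / 0.107 = 45804.69688
Perpetuity value at year 5: 16,600.00 / 0.107 = 155140.18692
PV of perpetuity: 155140.18692 / (1+0.107)^5 = 93322.46593
Total PV = 45804.69688 + 93322.46593 = 139127.16280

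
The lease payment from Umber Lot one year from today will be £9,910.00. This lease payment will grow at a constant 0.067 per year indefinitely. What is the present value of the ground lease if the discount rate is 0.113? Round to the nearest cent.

£215434.78

Growing perpetuity: P = D₁ / (r − g) = £9,910.0000 / (0.113 − 0.067) = £215,434.78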